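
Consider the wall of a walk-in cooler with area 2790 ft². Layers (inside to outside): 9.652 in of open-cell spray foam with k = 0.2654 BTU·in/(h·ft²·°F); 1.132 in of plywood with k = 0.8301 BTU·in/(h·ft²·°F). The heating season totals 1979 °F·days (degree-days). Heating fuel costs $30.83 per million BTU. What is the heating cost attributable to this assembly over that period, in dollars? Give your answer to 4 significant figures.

9.652/0.2654 = 36.368
1.132/0.8301 = 1.3637
R_total = 36.368 + 1.3637 = 37.731 ft²·°F·h/BTU
E = A × HDD × 24 / R = 2790 × 1979 × 24 / 37.731 = 3512000 BTU
Cost = 3512000/10⁶ × 30.83 = $108.28

108.3 dollars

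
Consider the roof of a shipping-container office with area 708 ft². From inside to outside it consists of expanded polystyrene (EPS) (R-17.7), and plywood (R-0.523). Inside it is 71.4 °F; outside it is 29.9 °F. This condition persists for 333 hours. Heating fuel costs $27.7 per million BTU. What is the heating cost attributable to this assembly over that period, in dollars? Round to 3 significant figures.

14.9 dollars

R_total = 17.7 + 0.523 = 18.22 ft²·°F·h/BTU
Q = 708 × (71.4 − 29.9) / 18.22 = 1612 BTU/h
E = 1612 × 333 = 536900 BTU
Cost = 536900/10⁶ × 27.7 = $14.87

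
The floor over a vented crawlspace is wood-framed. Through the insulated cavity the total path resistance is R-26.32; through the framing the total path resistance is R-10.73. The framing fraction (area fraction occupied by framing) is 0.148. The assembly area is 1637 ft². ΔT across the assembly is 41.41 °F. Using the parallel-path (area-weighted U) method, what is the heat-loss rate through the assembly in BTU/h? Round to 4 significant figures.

U_eff = 0.852/26.32 + 0.148/10.73 = 0.032371 + 0.013793 = 0.046164
R_eff = 1/U_eff = 21.662 ft²·°F·h/BTU
Q = 1637 × 41.41 / 21.662 = 3129.4 BTU/h

3129 BTU/h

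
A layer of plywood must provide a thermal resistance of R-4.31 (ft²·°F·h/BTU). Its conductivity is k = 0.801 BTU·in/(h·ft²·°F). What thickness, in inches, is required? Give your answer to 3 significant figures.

3.45 in

L = R × k = 4.31 × 0.801 = 3.452 in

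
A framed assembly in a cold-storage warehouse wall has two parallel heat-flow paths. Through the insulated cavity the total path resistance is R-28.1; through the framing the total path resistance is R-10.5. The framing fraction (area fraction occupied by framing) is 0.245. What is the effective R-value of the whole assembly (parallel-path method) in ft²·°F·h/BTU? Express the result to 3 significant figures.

U_eff = 0.755/28.1 + 0.245/10.5 = 0.02687 + 0.02333 = 0.0502
R_eff = 1/U_eff = 19.92 ft²·°F·h/BTU

19.9 ft²·°F·h/BTU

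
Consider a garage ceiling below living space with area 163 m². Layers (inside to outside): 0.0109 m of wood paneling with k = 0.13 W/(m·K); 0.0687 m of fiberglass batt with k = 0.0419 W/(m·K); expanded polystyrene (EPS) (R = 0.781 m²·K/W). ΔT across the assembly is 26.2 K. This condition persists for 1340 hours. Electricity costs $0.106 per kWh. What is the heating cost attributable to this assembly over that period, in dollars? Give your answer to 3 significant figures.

0.0109/0.13 = 0.08385
0.0687/0.0419 = 1.64
R_total = 0.08385 + 1.64 + 0.781 = 2.504 m²·K/W
Q = 163 × 26.2 / 2.504 = 1705 W
E = 1705 W × 1340 h / 1000 = 2285 kWh
Cost = 2285 × 0.106 = $242.2

242 dollars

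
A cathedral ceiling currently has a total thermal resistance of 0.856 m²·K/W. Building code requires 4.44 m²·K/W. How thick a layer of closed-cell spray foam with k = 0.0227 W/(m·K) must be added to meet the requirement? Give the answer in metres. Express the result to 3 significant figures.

0.0814 m

ΔR = 4.44 − 0.856 = 3.584 m²·K/W
L = ΔR × k = 3.584 × 0.0227 = 0.08136 m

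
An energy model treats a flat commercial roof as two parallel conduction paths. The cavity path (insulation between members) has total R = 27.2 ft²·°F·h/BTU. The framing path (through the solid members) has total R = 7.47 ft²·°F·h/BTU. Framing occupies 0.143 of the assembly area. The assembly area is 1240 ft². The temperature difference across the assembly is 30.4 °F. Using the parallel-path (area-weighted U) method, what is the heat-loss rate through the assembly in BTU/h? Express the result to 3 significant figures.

1910 BTU/h

U_eff = 0.857/27.2 + 0.143/7.47 = 0.03151 + 0.01914 = 0.05065
R_eff = 1/U_eff = 19.74 ft²·°F·h/BTU
Q = 1240 × 30.4 / 19.74 = 1909 BTU/h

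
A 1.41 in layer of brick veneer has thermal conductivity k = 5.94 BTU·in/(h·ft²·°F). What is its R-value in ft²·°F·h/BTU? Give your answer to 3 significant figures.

R = L/k = 1.41/5.94 = 0.2374 ft²·°F·h/BTU

0.237 ft²·°F·h/BTU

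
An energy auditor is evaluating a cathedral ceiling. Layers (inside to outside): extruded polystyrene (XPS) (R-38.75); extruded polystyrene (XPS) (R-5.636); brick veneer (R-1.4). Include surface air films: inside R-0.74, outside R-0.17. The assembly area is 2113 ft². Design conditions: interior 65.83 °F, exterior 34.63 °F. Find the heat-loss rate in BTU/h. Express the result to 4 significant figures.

R_total = 0.74 + 38.75 + 5.636 + 1.4 + 0.17 = 46.696 ft²·°F·h/BTU
Q = A·ΔT/R = 2113 × (65.83 − 34.63) / 46.696 = 1411.8 BTU/h

1412 BTU/h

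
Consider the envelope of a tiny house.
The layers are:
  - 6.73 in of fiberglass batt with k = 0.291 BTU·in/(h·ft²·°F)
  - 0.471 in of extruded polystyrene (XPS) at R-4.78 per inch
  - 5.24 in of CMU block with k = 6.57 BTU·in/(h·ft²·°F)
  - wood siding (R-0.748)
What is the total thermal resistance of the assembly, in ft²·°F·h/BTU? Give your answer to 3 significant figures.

6.73/0.291 = 23.13
0.471 × 4.78 = 2.251
5.24/6.57 = 0.7976
R_total = 23.13 + 2.251 + 0.7976 + 0.748 = 26.92 ft²·°F·h/BTU

26.9 ft²·°F·h/BTU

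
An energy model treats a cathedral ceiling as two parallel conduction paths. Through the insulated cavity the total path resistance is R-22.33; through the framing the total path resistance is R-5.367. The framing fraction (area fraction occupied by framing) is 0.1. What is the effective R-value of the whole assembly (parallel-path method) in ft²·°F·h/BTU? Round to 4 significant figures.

16.97 ft²·°F·h/BTU

U_eff = 0.9/22.33 + 0.1/5.367 = 0.040305 + 0.018632 = 0.058937
R_eff = 1/U_eff = 16.967 ft²·°F·h/BTU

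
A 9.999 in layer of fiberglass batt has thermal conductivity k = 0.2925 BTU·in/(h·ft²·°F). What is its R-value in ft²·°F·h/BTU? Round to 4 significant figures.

34.18 ft²·°F·h/BTU

R = L/k = 9.999/0.2925 = 34.185 ft²·°F·h/BTU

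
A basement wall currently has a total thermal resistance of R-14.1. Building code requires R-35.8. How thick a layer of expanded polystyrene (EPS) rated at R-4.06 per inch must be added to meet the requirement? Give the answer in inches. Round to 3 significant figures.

ΔR = 35.8 − 14.1 = 21.7 ft²·°F·h/BTU
L = ΔR / (R/in) = 21.7/4.06 = 5.345 in

5.34 in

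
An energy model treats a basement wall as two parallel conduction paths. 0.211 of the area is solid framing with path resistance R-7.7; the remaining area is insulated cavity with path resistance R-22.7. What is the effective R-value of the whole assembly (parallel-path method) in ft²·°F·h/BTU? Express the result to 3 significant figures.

U_eff = 0.789/22.7 + 0.211/7.7 = 0.03476 + 0.0274 = 0.06216
R_eff = 1/U_eff = 16.09 ft²·°F·h/BTU

16.1 ft²·°F·h/BTU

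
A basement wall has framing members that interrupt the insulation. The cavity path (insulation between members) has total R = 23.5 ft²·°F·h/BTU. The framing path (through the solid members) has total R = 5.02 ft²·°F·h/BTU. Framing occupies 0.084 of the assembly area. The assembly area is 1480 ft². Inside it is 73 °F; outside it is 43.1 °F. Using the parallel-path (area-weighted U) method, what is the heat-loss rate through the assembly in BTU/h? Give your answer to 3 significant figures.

2470 BTU/h

U_eff = 0.916/23.5 + 0.084/5.02 = 0.03898 + 0.01673 = 0.05571
R_eff = 1/U_eff = 17.95 ft²·°F·h/BTU
Q = 1480 × (73 − 43.1) / 17.95 = 2465 BTU/h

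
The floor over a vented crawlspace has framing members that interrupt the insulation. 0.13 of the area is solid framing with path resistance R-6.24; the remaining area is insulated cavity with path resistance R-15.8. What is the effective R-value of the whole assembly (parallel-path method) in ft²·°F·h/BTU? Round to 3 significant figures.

U_eff = 0.87/15.8 + 0.13/6.24 = 0.05506 + 0.02083 = 0.0759
R_eff = 1/U_eff = 13.18 ft²·°F·h/BTU

13.2 ft²·°F·h/BTU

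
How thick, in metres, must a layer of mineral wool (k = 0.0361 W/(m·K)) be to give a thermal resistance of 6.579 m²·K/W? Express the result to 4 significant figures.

0.2375 m

L = R·k = 6.579 × 0.0361 = 0.2375 m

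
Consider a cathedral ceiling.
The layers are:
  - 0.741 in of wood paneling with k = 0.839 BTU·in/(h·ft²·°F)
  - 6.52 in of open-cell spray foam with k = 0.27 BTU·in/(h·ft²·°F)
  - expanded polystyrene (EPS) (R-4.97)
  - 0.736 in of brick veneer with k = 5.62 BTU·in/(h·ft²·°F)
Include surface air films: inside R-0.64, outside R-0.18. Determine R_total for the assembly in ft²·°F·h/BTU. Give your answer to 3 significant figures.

0.741/0.839 = 0.8832
6.52/0.27 = 24.15
0.736/5.62 = 0.131
R_total = 0.64 + 0.8832 + 24.15 + 4.97 + 0.131 + 0.18 = 30.95 ft²·°F·h/BTU

31.0 ft²·°F·h/BTU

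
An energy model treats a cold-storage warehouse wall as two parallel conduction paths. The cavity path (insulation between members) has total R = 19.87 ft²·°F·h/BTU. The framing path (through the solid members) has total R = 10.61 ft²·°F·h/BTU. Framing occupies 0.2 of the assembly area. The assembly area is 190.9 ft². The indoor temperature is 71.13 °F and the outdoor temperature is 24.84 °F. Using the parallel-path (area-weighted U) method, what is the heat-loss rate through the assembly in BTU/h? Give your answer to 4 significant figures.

522.4 BTU/h

U_eff = 0.8/19.87 + 0.2/10.61 = 0.040262 + 0.01885 = 0.059112
R_eff = 1/U_eff = 16.917 ft²·°F·h/BTU
Q = 190.9 × (71.13 − 24.84) / 16.917 = 522.36 BTU/h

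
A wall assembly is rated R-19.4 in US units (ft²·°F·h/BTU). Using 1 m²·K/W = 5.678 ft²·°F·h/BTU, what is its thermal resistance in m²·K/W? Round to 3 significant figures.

R_SI = 19.4/5.678 = 3.417

3.42 m²·K/W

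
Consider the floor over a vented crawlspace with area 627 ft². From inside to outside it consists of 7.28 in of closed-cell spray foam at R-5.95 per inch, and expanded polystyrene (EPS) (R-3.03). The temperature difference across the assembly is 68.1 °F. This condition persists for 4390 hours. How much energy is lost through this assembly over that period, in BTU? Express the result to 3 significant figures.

4040000 BTU

7.28 × 5.95 = 43.32
R_total = 43.32 + 3.03 = 46.35 ft²·°F·h/BTU
Q = 627 × 68.1 / 46.35 = 921.3 BTU/h
E = 921.3 × 4390 = 4045000 BTU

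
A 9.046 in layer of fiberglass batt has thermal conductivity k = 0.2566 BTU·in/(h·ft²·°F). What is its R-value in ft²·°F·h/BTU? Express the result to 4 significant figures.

R = L/k = 9.046/0.2566 = 35.253 ft²·°F·h/BTU

35.25 ft²·°F·h/BTU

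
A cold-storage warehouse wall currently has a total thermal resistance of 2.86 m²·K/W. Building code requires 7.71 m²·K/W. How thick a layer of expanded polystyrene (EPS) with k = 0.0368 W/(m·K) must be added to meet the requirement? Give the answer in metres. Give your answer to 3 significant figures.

0.178 m

ΔR = 7.71 − 2.86 = 4.85 m²·K/W
L = ΔR × k = 4.85 × 0.0368 = 0.1785 m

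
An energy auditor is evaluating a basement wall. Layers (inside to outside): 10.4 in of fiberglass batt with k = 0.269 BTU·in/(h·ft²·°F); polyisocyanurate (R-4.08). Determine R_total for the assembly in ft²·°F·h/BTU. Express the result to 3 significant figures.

10.4/0.269 = 38.66
R_total = 38.66 + 4.08 = 42.74 ft²·°F·h/BTU

42.7 ft²·°F·h/BTU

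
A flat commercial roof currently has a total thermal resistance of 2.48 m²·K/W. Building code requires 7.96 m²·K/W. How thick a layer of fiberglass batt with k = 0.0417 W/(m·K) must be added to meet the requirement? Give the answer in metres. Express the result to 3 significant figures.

0.229 m

ΔR = 7.96 − 2.48 = 5.48 m²·K/W
L = ΔR × k = 5.48 × 0.0417 = 0.2285 m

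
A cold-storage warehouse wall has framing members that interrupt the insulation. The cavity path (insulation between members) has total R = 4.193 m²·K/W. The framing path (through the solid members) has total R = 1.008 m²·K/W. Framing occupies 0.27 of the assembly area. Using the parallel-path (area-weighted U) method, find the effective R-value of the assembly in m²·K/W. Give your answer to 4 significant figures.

U_eff = 0.73/4.193 + 0.27/1.008 = 0.1741 + 0.26786 = 0.44196
R_eff = 1/U_eff = 2.2627 m²·K/W

2.263 m²·K/W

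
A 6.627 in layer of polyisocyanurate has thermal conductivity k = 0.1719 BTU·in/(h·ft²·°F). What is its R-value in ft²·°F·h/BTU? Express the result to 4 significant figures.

38.55 ft²·°F·h/BTU

R = L/k = 6.627/0.1719 = 38.551 ft²·°F·h/BTU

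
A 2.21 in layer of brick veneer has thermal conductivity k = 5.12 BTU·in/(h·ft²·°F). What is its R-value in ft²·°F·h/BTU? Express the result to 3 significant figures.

0.432 ft²·°F·h/BTU

R = L/k = 2.21/5.12 = 0.4316 ft²·°F·h/BTU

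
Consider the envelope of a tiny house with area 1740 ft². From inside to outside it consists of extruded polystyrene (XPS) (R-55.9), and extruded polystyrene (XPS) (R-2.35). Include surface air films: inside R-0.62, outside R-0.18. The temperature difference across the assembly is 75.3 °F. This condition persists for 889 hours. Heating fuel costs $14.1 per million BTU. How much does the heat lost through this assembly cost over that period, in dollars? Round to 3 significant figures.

R_total = 0.62 + 55.9 + 2.35 + 0.18 = 59.05 ft²·°F·h/BTU
Q = 1740 × 75.3 / 59.05 = 2219 BTU/h
E = 2219 × 889 = 1973000 BTU
Cost = 1973000/10⁶ × 14.1 = $27.81

27.8 dollars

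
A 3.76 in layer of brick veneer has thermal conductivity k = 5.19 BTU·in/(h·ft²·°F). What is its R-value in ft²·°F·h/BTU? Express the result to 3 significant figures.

R = L/k = 3.76/5.19 = 0.7245 ft²·°F·h/BTU

0.724 ft²·°F·h/BTU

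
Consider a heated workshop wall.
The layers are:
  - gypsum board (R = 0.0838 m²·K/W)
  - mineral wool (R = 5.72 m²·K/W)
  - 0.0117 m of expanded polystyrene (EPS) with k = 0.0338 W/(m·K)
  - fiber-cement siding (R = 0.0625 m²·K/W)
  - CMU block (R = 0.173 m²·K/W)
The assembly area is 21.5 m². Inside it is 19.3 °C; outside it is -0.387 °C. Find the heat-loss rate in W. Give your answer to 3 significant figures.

66.3 W

0.0117/0.0338 = 0.3462
R_total = 0.0838 + 5.72 + 0.3462 + 0.0625 + 0.173 = 6.385 m²·K/W
Q = A·ΔT/R = 21.5 × (19.3 − (-0.387)) / 6.385 = 66.29 W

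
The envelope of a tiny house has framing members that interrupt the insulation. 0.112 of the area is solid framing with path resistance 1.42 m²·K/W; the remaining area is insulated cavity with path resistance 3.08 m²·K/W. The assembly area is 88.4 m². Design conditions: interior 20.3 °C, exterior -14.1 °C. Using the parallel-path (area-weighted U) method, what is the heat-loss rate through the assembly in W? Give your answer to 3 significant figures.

1120 W

U_eff = 0.888/3.08 + 0.112/1.42 = 0.2883 + 0.07887 = 0.3672
R_eff = 1/U_eff = 2.723 m²·K/W
Q = 88.4 × (20.3 − (-14.1)) / 2.723 = 1117 W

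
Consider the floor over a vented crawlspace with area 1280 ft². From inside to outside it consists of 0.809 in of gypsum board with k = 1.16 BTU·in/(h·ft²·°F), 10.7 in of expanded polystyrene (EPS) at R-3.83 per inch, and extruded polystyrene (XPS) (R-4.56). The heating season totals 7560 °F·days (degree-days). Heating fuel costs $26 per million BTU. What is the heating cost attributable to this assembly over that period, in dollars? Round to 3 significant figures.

0.809/1.16 = 0.6974
10.7 × 3.83 = 40.98
R_total = 0.6974 + 40.98 + 4.56 = 46.24 ft²·°F·h/BTU
E = A × HDD × 24 / R = 1280 × 7560 × 24 / 46.24 = 5023000 BTU
Cost = 5023000/10⁶ × 26 = $130.6

131 dollars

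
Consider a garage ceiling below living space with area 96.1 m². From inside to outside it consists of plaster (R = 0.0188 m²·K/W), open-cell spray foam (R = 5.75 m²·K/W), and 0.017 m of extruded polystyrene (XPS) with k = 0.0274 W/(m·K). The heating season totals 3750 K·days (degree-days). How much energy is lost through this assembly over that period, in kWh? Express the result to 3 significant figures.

0.017/0.0274 = 0.6204
R_total = 0.0188 + 5.75 + 0.6204 = 6.389 m²·K/W
E = A × HDD × 24 / R / 1000 = 96.1 × 3750 × 24 / 6.389 / 1000 = 1354 kWh

1350 kWh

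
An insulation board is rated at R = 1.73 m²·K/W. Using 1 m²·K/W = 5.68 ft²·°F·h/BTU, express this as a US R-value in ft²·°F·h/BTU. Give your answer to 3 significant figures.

R_US = 1.73 × 5.68 = 9.826

9.83 ft²·°F·h/BTU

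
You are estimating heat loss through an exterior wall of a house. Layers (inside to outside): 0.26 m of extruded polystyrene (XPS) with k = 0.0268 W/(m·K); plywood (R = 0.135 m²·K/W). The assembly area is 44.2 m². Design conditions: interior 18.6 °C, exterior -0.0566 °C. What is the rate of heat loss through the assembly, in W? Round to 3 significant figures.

83.8 W

0.26/0.0268 = 9.701
R_total = 9.701 + 0.135 = 9.836 m²·K/W
Q = A·ΔT/R = 44.2 × (18.6 − (-0.0566)) / 9.836 = 83.83 W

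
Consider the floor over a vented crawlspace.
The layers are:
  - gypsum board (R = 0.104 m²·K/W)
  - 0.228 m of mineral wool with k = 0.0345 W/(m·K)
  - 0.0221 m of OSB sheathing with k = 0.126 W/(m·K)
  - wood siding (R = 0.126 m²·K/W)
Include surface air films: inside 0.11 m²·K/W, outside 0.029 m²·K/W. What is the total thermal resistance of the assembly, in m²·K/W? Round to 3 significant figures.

0.228/0.0345 = 6.609
0.0221/0.126 = 0.1754
R_total = 0.11 + 0.104 + 6.609 + 0.1754 + 0.126 + 0.029 = 7.153 m²·K/W

7.15 m²·K/W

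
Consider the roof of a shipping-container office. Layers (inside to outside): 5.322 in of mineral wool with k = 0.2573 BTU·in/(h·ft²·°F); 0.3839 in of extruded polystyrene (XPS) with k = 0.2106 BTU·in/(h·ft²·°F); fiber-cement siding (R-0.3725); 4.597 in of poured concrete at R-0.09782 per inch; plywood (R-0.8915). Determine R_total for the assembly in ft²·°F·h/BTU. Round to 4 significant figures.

5.322/0.2573 = 20.684
0.3839/0.2106 = 1.8229
4.597 × 0.09782 = 0.44968
R_total = 20.684 + 1.8229 + 0.3725 + 0.44968 + 0.8915 = 24.221 ft²·°F·h/BTU

24.22 ft²·°F·h/BTU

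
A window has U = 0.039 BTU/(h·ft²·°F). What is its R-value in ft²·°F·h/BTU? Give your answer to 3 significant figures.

25.6 ft²·°F·h/BTU

R = 1/U = 1/0.039 = 25.64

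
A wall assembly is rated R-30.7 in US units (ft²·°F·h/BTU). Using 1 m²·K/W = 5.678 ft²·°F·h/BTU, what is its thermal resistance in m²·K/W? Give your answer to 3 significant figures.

R_SI = 30.7/5.678 = 5.407

5.41 m²·K/W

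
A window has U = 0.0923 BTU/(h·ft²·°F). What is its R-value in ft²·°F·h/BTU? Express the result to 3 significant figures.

10.8 ft²·°F·h/BTU

R = 1/U = 1/0.0923 = 10.83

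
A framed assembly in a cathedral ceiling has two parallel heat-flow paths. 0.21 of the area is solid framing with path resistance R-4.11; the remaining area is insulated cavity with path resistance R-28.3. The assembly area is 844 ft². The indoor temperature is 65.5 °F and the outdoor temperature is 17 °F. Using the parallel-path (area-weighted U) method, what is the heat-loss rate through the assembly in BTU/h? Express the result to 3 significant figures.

U_eff = 0.79/28.3 + 0.21/4.11 = 0.02792 + 0.05109 = 0.07901
R_eff = 1/U_eff = 12.66 ft²·°F·h/BTU
Q = 844 × (65.5 − 17) / 12.66 = 3234 BTU/h

3230 BTU/h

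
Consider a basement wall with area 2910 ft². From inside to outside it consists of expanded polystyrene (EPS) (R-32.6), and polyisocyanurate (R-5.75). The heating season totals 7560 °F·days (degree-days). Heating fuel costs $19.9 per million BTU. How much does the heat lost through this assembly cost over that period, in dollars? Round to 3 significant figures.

274 dollars

R_total = 32.6 + 5.75 = 38.35 ft²·°F·h/BTU
E = A × HDD × 24 / R = 2910 × 7560 × 24 / 38.35 = 13770000 BTU
Cost = 13770000/10⁶ × 19.9 = $274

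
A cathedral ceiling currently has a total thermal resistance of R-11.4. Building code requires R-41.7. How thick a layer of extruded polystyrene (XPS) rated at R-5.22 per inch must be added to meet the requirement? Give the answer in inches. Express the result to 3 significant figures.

5.80 in

ΔR = 41.7 − 11.4 = 30.3 ft²·°F·h/BTU
L = ΔR / (R/in) = 30.3/5.22 = 5.805 in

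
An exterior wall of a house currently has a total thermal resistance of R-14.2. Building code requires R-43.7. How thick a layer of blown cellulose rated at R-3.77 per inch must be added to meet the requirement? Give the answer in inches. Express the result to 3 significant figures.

ΔR = 43.7 − 14.2 = 29.5 ft²·°F·h/BTU
L = ΔR / (R/in) = 29.5/3.77 = 7.825 in

7.82 in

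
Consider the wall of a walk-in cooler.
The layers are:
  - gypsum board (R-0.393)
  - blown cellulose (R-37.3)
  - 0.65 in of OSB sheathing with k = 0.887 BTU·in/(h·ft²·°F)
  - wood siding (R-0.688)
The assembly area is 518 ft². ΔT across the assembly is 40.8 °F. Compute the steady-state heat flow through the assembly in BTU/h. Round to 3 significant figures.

540 BTU/h

0.65/0.887 = 0.7328
R_total = 0.393 + 37.3 + 0.7328 + 0.688 = 39.11 ft²·°F·h/BTU
Q = A·ΔT/R = 518 × 40.8 / 39.11 = 540.3 BTU/h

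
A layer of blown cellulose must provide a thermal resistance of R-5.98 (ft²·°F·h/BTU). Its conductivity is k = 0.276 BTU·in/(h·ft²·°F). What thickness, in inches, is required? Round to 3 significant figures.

L = R × k = 5.98 × 0.276 = 1.65 in

1.65 in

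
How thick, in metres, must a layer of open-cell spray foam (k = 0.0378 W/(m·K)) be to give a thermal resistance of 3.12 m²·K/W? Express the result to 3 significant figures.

L = R·k = 3.12 × 0.0378 = 0.1179 m

0.118 m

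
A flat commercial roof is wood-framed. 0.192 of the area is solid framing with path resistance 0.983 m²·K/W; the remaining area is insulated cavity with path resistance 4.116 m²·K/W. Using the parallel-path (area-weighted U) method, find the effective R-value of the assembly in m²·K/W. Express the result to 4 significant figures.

2.553 m²·K/W

U_eff = 0.808/4.116 + 0.192/0.983 = 0.19631 + 0.19532 = 0.39163
R_eff = 1/U_eff = 2.5534 m²·K/W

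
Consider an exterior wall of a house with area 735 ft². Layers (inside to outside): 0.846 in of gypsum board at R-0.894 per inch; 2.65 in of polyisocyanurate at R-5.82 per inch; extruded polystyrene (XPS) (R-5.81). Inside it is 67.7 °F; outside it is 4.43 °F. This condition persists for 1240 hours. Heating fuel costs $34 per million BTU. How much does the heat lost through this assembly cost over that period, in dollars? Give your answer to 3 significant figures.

0.846 × 0.894 = 0.7563
2.65 × 5.82 = 15.42
R_total = 0.7563 + 15.42 + 5.81 = 21.99 ft²·°F·h/BTU
Q = 735 × (67.7 − 4.43) / 21.99 = 2115 BTU/h
E = 2115 × 1240 = 2622000 BTU
Cost = 2622000/10⁶ × 34 = $89.16

89.2 dollars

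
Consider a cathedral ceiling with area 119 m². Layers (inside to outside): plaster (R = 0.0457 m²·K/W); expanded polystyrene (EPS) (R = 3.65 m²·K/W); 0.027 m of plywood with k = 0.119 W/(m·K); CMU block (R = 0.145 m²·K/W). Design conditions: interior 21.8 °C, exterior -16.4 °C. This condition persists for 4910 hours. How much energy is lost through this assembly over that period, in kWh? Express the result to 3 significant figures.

5490 kWh

0.027/0.119 = 0.2269
R_total = 0.0457 + 3.65 + 0.2269 + 0.145 = 4.068 m²·K/W
Q = 119 × (21.8 − (-16.4)) / 4.068 = 1118 W
E = 1118 W × 4910 h / 1000 = 5487 kWh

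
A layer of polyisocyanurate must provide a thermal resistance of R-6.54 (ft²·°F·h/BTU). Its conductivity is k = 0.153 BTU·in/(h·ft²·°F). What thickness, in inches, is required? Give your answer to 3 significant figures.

L = R × k = 6.54 × 0.153 = 1.001 in

1.00 in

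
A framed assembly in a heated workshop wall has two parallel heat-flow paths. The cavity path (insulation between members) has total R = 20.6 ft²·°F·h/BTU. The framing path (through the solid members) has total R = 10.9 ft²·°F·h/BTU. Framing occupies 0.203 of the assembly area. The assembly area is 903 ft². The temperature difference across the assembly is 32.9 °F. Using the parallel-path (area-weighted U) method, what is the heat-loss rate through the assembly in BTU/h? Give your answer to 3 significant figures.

U_eff = 0.797/20.6 + 0.203/10.9 = 0.03869 + 0.01862 = 0.05731
R_eff = 1/U_eff = 17.45 ft²·°F·h/BTU
Q = 903 × 32.9 / 17.45 = 1703 BTU/h

1700 BTU/h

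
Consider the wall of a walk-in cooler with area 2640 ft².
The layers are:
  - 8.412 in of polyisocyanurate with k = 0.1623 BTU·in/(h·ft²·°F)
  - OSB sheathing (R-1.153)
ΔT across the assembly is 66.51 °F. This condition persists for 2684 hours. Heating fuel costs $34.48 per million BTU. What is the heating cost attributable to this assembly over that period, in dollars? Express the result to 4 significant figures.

8.412/0.1623 = 51.83
R_total = 51.83 + 1.153 = 52.983 ft²·°F·h/BTU
Q = 2640 × 66.51 / 52.983 = 3314 BTU/h
E = 3314 × 2684 = 8894800 BTU
Cost = 8894800/10⁶ × 34.48 = $306.69

306.7 dollars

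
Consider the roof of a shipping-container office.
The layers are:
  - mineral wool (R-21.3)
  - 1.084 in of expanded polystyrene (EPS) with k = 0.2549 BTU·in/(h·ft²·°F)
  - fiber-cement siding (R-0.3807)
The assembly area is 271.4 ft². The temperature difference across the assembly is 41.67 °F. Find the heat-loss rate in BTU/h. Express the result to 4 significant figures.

436.1 BTU/h

1.084/0.2549 = 4.2526
R_total = 21.3 + 4.2526 + 0.3807 = 25.933 ft²·°F·h/BTU
Q = A·ΔT/R = 271.4 × 41.67 / 25.933 = 436.09 BTU/h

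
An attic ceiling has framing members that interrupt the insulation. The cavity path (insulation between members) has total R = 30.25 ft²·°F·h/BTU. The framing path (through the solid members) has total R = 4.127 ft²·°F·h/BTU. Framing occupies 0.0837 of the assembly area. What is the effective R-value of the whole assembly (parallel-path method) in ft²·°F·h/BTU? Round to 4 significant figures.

U_eff = 0.9163/30.25 + 0.0837/4.127 = 0.030291 + 0.020281 = 0.050572
R_eff = 1/U_eff = 19.774 ft²·°F·h/BTU

19.77 ft²·°F·h/BTU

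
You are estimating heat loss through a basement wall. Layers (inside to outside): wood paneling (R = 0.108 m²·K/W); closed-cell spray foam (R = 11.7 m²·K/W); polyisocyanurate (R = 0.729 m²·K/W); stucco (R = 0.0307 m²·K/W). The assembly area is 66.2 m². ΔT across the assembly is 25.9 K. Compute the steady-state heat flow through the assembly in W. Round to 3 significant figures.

R_total = 0.108 + 11.7 + 0.729 + 0.0307 = 12.57 m²·K/W
Q = A·ΔT/R = 66.2 × 25.9 / 12.57 = 136.4 W

136 W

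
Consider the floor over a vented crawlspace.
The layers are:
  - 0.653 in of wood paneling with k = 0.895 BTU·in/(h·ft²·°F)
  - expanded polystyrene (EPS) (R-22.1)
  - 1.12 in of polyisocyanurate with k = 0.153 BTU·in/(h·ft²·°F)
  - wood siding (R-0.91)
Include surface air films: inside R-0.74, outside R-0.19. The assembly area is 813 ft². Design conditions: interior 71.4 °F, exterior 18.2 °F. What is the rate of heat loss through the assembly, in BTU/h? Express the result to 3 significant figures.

1350 BTU/h

0.653/0.895 = 0.7296
1.12/0.153 = 7.32
R_total = 0.74 + 0.7296 + 22.1 + 7.32 + 0.91 + 0.19 = 31.99 ft²·°F·h/BTU
Q = A·ΔT/R = 813 × (71.4 − 18.2) / 31.99 = 1352 BTU/h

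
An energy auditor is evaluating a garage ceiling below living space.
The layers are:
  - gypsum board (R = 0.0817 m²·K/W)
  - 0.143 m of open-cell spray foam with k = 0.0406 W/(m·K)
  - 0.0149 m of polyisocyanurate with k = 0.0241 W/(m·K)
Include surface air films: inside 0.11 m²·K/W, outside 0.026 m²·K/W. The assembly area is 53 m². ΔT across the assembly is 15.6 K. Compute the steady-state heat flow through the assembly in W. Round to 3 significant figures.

190 W

0.143/0.0406 = 3.522
0.0149/0.0241 = 0.6183
R_total = 0.11 + 0.0817 + 3.522 + 0.6183 + 0.026 = 4.358 m²·K/W
Q = A·ΔT/R = 53 × 15.6 / 4.358 = 189.7 W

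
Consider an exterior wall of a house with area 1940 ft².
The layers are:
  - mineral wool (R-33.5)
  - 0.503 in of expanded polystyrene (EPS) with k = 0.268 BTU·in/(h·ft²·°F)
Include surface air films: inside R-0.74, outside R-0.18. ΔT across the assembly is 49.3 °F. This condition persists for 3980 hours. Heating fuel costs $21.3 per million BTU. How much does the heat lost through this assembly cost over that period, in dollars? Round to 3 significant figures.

223 dollars

0.503/0.268 = 1.877
R_total = 0.74 + 33.5 + 1.877 + 0.18 = 36.3 ft²·°F·h/BTU
Q = 1940 × 49.3 / 36.3 = 2635 BTU/h
E = 2635 × 3980 = 10490000 BTU
Cost = 10490000/10⁶ × 21.3 = $223.4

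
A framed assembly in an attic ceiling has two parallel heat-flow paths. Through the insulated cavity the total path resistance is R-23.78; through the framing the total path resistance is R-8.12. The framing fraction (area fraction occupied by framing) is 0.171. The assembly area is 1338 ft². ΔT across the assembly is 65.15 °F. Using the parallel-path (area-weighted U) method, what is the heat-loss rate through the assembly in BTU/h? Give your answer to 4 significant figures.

4875 BTU/h

U_eff = 0.829/23.78 + 0.171/8.12 = 0.034861 + 0.021059 = 0.05592
R_eff = 1/U_eff = 17.883 ft²·°F·h/BTU
Q = 1338 × 65.15 / 17.883 = 4874.6 BTU/h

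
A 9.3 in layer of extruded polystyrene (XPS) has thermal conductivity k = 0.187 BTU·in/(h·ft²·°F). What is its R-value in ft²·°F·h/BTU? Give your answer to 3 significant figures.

R = L/k = 9.3/0.187 = 49.73 ft²·°F·h/BTU

49.7 ft²·°F·h/BTU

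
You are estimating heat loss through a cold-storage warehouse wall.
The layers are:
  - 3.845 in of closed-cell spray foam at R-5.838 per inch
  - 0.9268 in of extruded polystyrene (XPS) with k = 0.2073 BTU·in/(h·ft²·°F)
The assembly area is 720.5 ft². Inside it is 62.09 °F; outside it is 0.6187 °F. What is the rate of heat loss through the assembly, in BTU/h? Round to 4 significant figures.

3.845 × 5.838 = 22.447
0.9268/0.2073 = 4.4708
R_total = 22.447 + 4.4708 = 26.918 ft²·°F·h/BTU
Q = A·ΔT/R = 720.5 × (62.09 − 0.6187) / 26.918 = 1645.4 BTU/h

1645 BTU/h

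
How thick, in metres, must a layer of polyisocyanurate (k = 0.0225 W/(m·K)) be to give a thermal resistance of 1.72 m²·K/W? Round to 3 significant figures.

0.0387 m

L = R·k = 1.72 × 0.0225 = 0.0387 m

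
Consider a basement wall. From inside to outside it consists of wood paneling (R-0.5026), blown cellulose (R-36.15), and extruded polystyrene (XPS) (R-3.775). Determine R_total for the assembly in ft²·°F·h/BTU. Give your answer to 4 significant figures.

R_total = 0.5026 + 36.15 + 3.775 = 40.428 ft²·°F·h/BTU

40.43 ft²·°F·h/BTU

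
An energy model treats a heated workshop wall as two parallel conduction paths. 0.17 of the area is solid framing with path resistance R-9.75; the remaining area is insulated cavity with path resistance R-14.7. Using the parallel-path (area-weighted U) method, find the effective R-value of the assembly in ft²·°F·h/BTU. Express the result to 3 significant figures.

U_eff = 0.83/14.7 + 0.17/9.75 = 0.05646 + 0.01744 = 0.0739
R_eff = 1/U_eff = 13.53 ft²·°F·h/BTU

13.5 ft²·°F·h/BTU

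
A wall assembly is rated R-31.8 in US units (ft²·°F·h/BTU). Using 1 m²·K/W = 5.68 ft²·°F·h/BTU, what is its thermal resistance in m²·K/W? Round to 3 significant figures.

5.60 m²·K/W

R_SI = 31.8/5.68 = 5.599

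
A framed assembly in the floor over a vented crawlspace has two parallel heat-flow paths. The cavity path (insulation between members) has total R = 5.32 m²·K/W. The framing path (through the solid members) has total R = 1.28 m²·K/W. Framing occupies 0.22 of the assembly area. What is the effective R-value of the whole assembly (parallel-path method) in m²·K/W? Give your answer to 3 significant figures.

U_eff = 0.78/5.32 + 0.22/1.28 = 0.1466 + 0.1719 = 0.3185
R_eff = 1/U_eff = 3.14 m²·K/W

3.14 m²·K/W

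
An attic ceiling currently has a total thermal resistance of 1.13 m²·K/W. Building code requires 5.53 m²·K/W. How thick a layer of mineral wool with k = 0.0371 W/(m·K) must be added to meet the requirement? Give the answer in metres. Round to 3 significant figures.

ΔR = 5.53 − 1.13 = 4.4 m²·K/W
L = ΔR × k = 4.4 × 0.0371 = 0.1632 m

0.163 m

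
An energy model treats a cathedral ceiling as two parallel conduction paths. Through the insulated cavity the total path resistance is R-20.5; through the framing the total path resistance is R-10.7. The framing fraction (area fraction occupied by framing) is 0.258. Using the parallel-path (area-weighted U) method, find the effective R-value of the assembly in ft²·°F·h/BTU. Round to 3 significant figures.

16.6 ft²·°F·h/BTU

U_eff = 0.742/20.5 + 0.258/10.7 = 0.0362 + 0.02411 = 0.06031
R_eff = 1/U_eff = 16.58 ft²·°F·h/BTU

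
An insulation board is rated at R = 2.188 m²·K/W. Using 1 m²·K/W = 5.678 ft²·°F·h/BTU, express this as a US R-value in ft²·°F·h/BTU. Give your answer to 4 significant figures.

R_US = 2.188 × 5.678 = 12.423

12.42 ft²·°F·h/BTU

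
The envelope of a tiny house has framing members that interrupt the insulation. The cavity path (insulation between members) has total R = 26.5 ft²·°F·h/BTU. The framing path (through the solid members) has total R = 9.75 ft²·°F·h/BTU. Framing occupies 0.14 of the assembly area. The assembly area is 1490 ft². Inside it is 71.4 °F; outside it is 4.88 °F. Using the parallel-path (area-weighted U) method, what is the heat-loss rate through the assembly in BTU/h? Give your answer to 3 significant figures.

U_eff = 0.86/26.5 + 0.14/9.75 = 0.03245 + 0.01436 = 0.04681
R_eff = 1/U_eff = 21.36 ft²·°F·h/BTU
Q = 1490 × (71.4 − 4.88) / 21.36 = 4640 BTU/h

4640 BTU/h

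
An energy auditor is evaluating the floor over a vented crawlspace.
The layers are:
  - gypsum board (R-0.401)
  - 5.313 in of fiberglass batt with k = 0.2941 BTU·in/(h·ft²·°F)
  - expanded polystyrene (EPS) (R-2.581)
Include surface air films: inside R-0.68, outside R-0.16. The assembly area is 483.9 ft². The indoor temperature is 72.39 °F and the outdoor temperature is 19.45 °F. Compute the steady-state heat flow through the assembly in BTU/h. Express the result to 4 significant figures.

5.313/0.2941 = 18.065
R_total = 0.68 + 0.401 + 18.065 + 2.581 + 0.16 = 21.887 ft²·°F·h/BTU
Q = A·ΔT/R = 483.9 × (72.39 − 19.45) / 21.887 = 1170.4 BTU/h

1170 BTU/h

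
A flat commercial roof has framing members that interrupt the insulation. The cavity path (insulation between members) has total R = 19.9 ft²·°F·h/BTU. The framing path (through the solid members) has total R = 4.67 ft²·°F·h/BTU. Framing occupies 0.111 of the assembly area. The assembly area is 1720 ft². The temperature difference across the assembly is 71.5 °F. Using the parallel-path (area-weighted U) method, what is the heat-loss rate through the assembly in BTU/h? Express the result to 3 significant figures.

U_eff = 0.889/19.9 + 0.111/4.67 = 0.04467 + 0.02377 = 0.06844
R_eff = 1/U_eff = 14.61 ft²·°F·h/BTU
Q = 1720 × 71.5 / 14.61 = 8417 BTU/h

8420 BTU/h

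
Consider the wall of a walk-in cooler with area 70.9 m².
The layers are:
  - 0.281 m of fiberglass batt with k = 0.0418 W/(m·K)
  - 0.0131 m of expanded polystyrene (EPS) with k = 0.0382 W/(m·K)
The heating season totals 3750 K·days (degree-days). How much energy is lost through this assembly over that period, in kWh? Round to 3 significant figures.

0.281/0.0418 = 6.722
0.0131/0.0382 = 0.3429
R_total = 6.722 + 0.3429 = 7.065 m²·K/W
E = A × HDD × 24 / R / 1000 = 70.9 × 3750 × 24 / 7.065 / 1000 = 903.1 kWh

903 kWh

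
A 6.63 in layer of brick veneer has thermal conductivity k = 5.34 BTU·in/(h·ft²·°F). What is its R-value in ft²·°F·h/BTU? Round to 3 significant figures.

R = L/k = 6.63/5.34 = 1.242 ft²·°F·h/BTU

1.24 ft²·°F·h/BTU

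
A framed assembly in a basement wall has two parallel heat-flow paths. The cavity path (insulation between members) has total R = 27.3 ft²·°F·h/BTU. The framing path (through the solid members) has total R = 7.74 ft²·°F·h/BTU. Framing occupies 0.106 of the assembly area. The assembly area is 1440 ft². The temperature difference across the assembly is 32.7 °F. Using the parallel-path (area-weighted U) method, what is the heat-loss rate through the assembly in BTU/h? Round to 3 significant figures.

2190 BTU/h

U_eff = 0.894/27.3 + 0.106/7.74 = 0.03275 + 0.0137 = 0.04644
R_eff = 1/U_eff = 21.53 ft²·°F·h/BTU
Q = 1440 × 32.7 / 21.53 = 2187 BTU/h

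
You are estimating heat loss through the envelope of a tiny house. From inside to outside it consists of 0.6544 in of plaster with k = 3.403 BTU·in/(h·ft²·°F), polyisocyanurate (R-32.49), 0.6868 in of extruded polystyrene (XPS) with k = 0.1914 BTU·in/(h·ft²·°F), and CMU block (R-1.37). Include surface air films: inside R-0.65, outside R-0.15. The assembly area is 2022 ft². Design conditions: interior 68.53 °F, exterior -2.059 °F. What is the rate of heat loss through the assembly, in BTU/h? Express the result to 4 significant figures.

0.6544/3.403 = 0.1923
0.6868/0.1914 = 3.5883
R_total = 0.65 + 0.1923 + 32.49 + 3.5883 + 1.37 + 0.15 = 38.441 ft²·°F·h/BTU
Q = A·ΔT/R = 2022 × (68.53 − (-2.059)) / 38.441 = 3713 BTU/h

3713 BTU/h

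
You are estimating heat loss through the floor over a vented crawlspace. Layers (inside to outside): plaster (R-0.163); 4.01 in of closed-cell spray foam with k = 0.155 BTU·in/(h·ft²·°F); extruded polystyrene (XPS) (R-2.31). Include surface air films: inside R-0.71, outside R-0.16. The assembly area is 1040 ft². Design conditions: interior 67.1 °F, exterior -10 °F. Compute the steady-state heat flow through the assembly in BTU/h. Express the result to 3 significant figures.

2740 BTU/h

4.01/0.155 = 25.87
R_total = 0.71 + 0.163 + 25.87 + 2.31 + 0.16 = 29.21 ft²·°F·h/BTU
Q = A·ΔT/R = 1040 × (67.1 − (-10)) / 29.21 = 2745 BTU/h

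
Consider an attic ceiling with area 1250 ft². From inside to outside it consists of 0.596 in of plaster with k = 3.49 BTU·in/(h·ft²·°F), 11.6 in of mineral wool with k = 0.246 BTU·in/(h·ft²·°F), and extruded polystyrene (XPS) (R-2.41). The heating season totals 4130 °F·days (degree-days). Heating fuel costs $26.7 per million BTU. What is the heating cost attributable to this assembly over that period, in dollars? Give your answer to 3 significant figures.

66.5 dollars

0.596/3.49 = 0.1708
11.6/0.246 = 47.15
R_total = 0.1708 + 47.15 + 2.41 = 49.74 ft²·°F·h/BTU
E = A × HDD × 24 / R = 1250 × 4130 × 24 / 49.74 = 2491000 BTU
Cost = 2491000/10⁶ × 26.7 = $66.51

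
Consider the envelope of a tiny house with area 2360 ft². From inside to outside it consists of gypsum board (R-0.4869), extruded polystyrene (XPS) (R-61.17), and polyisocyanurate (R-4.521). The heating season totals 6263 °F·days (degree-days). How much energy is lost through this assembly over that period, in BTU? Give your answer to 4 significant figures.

5360000 BTU

R_total = 0.4869 + 61.17 + 4.521 = 66.178 ft²·°F·h/BTU
E = A × HDD × 24 / R = 2360 × 6263 × 24 / 66.178 = 5360300 BTU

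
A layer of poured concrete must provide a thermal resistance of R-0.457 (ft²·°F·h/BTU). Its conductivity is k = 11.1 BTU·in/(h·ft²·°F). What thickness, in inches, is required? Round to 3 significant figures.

5.07 in

L = R × k = 0.457 × 11.1 = 5.073 in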